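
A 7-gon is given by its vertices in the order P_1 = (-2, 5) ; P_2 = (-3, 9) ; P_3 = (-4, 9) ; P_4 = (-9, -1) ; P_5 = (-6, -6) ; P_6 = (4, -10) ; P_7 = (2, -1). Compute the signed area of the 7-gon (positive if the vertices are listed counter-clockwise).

Apply Gauss's area formula: 2A = Σ (x_i·y_{i+1} − x_{i+1}·y_i), indices taken mod 7.
Cross-terms: -3, 9, 85, 48, 84, 16, 8  ⇒  Σ = 247
Signed area = Σ/2 = 123.5 (positive ⇒ counter-clockwise traversal).

123.5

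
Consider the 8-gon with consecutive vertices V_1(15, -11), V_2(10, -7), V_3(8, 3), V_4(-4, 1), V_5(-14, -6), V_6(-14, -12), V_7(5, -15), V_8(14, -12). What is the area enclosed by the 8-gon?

Apply the shoelace (surveyor's) formula: 2A = Σ (x_i·y_{i+1} − x_{i+1}·y_i), indices taken mod 8.
Σ = (5) + (86) + (20) + (38) + (84) + (270) + (150) + (26) = 679
Area = |Σ|/2 = 339.5.

339.5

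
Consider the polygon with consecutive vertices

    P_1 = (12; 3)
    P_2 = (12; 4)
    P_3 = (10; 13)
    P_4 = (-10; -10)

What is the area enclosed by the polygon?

124

P_1→P_2: (12)(4) − (12)(3) = 12
P_2→P_3: (12)(13) − (10)(4) = 116
P_3→P_4: (10)(-10) − (-10)(13) = 30
P_4→P_1: (-10)(3) − (12)(-10) = 90
Σ = 248
Area = |Σ|/2 = 124.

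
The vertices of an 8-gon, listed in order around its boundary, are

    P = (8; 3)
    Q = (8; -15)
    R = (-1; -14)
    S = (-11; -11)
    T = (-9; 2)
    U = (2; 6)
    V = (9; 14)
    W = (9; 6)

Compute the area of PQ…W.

356

Apply Gauss's area formula: 2A = Σ (x_i·y_{i+1} − x_{i+1}·y_i), indices taken mod 8.
Cross-terms: -144, -127, -143, -121, -58, -26, -72, -21  ⇒  Σ = -712
Area = |Σ|/2 = 356.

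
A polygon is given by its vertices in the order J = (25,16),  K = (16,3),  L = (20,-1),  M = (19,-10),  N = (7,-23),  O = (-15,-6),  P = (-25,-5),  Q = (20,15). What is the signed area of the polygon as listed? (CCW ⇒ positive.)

Apply the shoelace formula: 2A = Σ (x_i·y_{i+1} − x_{i+1}·y_i), indices taken mod 8.
Σ = (-181) + (-76) + (-181) + (-367) + (-387) + (-75) + (-275) + (-55) = -1597
Signed area = Σ/2 = -798.5 (negative ⇒ clockwise traversal).

-798.5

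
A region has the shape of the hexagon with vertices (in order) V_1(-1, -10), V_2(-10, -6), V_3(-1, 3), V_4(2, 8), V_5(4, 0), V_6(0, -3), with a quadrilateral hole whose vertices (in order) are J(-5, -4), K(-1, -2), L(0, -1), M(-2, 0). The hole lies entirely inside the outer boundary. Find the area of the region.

Outer boundary:
Σ = (-94) + (-36) + (-14) + (-32) + (-12) + (-3) = -191
Area = |Σ|/2 = 95.5.
Hole:
Σ = (6) + (1) + (-2) + (8) = 13
Area = |Σ|/2 = 6.5.
Net area = 95.5 − 6.5 = 89.

89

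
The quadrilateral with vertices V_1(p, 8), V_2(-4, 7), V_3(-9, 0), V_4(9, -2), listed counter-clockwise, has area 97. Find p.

Write out the shoelace sum; only the two edges meeting at V_1 involve p:
2·Area = [(9·8 − p·(-2)) + (p·7 − (-4)·8)] + 81
       = 9·p + 185 = 194
⇒ p = 1.

1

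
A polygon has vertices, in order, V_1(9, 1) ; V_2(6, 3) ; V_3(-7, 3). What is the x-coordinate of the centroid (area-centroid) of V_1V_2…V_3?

Apply the shoelace (surveyor's) formula. First the cross-terms c_i = x_i·y_{i+1} − x_{i+1}·y_i:
  21, 39, -34  ⇒  2A = 26, A = 13.
Then Σ (x_i + x_{i+1})·c_i = 208, so x̄ = 208 / (6·13) = 8/3.

8/3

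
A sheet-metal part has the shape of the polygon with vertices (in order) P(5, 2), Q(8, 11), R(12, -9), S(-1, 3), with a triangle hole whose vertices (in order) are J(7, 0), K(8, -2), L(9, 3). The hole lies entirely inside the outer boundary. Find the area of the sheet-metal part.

74

Outer boundary:
Apply the surveyor's formula: 2A = Σ (x_i·y_{i+1} − x_{i+1}·y_i), indices taken mod 4.
Σ = (39) + (-204) + (27) + (-17) = -155
Area = |Σ|/2 = 77.5.
Hole:
Σ = (-14) + (42) + (-21) = 7
Area = |Σ|/2 = 3.5.
Net area = 77.5 − 3.5 = 74.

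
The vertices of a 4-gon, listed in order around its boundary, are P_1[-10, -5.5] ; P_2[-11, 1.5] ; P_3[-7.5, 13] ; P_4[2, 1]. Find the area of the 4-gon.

120.875

Apply the surveyor's formula: 2A = Σ (x_i·y_{i+1} − x_{i+1}·y_i), indices taken mod 4.
Σ = (-75.5) + (-131.75) + (-33.5) + (-1) = -241.75
Area = |Σ|/2 = 120.875.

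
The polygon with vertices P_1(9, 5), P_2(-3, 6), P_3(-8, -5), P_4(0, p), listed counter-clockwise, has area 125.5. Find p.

The doubled signed area Σ (x_i y_{i+1} − x_{i+1} y_i) is linear in p.
With p=0 it equals 132; the coefficient of p is -17 (from the two edges through P_4).
So -17·p + 132 = 2·125.5 = 251 ⇒ p = -7.

-7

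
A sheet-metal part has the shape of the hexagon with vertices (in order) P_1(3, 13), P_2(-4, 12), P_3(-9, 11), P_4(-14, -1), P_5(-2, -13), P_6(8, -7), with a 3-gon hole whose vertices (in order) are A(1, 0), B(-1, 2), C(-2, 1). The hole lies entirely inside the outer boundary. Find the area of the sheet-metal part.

367

Outer boundary:
Apply the surveyor's formula: 2A = Σ (x_i·y_{i+1} − x_{i+1}·y_i), indices taken mod 6.
Cross-terms: 88, 64, 163, 180, 118, 125  ⇒  Σ = 738
Area = |Σ|/2 = 369.
Hole:
Apply Gauss's area formula: 2A = Σ (x_i·y_{i+1} − x_{i+1}·y_i), indices taken mod 3.
Σ = (2) + (3) + (-1) = 4
Area = |Σ|/2 = 2.
Net area = 369 − 2 = 367.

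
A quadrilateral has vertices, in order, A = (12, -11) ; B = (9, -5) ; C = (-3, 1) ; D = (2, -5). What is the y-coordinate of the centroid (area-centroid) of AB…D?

-5

Apply the shoelace (surveyor's) formula. First the cross-terms c_i = x_i·y_{i+1} − x_{i+1}·y_i:
  39, -6, 13, 38  ⇒  2A = 84, A = 42.
Then Σ (y_i + y_{i+1})·c_i = -1260, so ȳ = -1260 / (6·42) = -5.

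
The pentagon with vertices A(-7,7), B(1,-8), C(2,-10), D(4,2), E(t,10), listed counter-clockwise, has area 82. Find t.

The doubled signed area Σ (x_i y_{i+1} − x_{i+1} y_i) is linear in t.
With t=0 it equals 209; the coefficient of t is 5 (from the two edges through E).
So 5·t + 209 = 2·82 = 164 ⇒ t = -9.

-9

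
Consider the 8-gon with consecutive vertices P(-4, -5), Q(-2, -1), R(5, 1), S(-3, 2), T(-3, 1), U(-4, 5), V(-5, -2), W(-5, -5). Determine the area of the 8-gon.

27.5

Σ = (-6) + (3) + (13) + (3) + (-11) + (33) + (15) + (5) = 55
Area = |Σ|/2 = 27.5.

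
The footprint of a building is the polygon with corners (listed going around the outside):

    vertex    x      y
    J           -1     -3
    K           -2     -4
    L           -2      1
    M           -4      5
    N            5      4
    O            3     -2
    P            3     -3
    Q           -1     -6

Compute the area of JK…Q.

54

Apply Gauss's area formula: 2A = Σ (x_i·y_{i+1} − x_{i+1}·y_i), indices taken mod 8.
Σ = (-2) + (-10) + (-6) + (-41) + (-22) + (-3) + (-21) + (-3) = -108
Area = |Σ|/2 = 54.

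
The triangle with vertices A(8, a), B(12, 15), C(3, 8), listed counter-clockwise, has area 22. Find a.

7

Write out the shoelace sum; only the two edges meeting at A involve a:
2·Area = [(3·a − 8·8) + (8·15 − 12·a)] + 51
       = -9·a + 107 = 44
⇒ a = 7.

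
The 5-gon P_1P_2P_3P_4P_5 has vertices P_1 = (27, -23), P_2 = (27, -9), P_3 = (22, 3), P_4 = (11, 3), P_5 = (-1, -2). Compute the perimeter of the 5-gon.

|P_1P_2| = √((0)² + (14)²) = √196 = 14
|P_2P_3| = √((-5)² + (12)²) = √169 = 13
|P_3P_4| = √((-11)² + (0)²) = √121 = 11
|P_4P_5| = √((-12)² + (-5)²) = √169 = 13
|P_5P_1| = √((28)² + (-21)²) = √1225 = 35
Perimeter = 14 + 13 + 11 + 13 + 35 = 86.

86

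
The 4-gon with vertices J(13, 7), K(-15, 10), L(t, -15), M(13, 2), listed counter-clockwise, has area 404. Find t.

Write out the shoelace sum; only the two edges meeting at L involve t:
2·Area = [((-15)·(-15) − t·10) + (t·2 − 13·(-15))] + 300
       = -8·t + 720 = 808
⇒ t = -11.

-11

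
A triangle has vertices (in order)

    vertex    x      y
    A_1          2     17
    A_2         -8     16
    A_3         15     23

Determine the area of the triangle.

23.5

Σ = (168) + (-424) + (209) = -47
Area = |Σ|/2 = 23.5.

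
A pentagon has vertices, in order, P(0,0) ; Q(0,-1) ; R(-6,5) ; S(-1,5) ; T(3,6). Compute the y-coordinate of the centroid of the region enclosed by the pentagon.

505/156

Apply the shoelace formula. First the cross-terms c_i = x_i·y_{i+1} − x_{i+1}·y_i:
  0, -6, -25, -21, 0  ⇒  2A = -52, A = -26.
Then Σ (y_i + y_{i+1})·c_i = -505, so ȳ = -505 / (6·(-26)) = 505/156.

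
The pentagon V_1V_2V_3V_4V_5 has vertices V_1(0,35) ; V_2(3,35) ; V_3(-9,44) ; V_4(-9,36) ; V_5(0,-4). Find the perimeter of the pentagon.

|V_1V_2| = √((3)² + (0)²) = √9 = 3
|V_2V_3| = √((-12)² + (9)²) = √225 = 15
|V_3V_4| = √((0)² + (-8)²) = √64 = 8
|V_4V_5| = √((9)² + (-40)²) = √1681 = 41
|V_5V_1| = √((0)² + (39)²) = √1521 = 39
Perimeter = 3 + 15 + 8 + 41 + 39 = 106.

106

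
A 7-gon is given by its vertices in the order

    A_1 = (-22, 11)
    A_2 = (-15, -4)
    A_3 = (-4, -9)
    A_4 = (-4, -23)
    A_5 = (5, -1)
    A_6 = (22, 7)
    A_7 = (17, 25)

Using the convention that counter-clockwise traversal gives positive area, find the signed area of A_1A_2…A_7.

886

Apply the surveyor's formula: 2A = Σ (x_i·y_{i+1} − x_{i+1}·y_i), indices taken mod 7.
Σ = (253) + (119) + (56) + (119) + (57) + (431) + (737) = 1772
Signed area = Σ/2 = 886 (positive ⇒ counter-clockwise traversal).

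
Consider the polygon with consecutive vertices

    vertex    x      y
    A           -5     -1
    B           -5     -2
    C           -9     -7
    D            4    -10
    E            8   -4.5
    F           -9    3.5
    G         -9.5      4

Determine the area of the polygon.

108.125

Apply the shoelace (surveyor's) formula: 2A = Σ (x_i·y_{i+1} − x_{i+1}·y_i), indices taken mod 7.
A→B: (-5)(-2) − (-5)(-1) = 5
B→C: (-5)(-7) − (-9)(-2) = 17
C→D: (-9)(-10) − (4)(-7) = 118
D→E: (4)(-4.5) − (8)(-10) = 62
E→F: (8)(3.5) − (-9)(-4.5) = -12.5
F→G: (-9)(4) − (-9.5)(3.5) = -2.75
G→A: (-9.5)(-1) − (-5)(4) = 29.5
Σ = 216.25
Area = |Σ|/2 = 108.125.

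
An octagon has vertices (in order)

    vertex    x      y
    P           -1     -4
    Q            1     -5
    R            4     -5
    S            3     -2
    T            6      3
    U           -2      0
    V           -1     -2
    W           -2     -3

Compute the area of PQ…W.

33

Apply the surveyor's formula: 2A = Σ (x_i·y_{i+1} − x_{i+1}·y_i), indices taken mod 8.
Σ = (9) + (15) + (7) + (21) + (6) + (4) + (-1) + (5) = 66
Area = |Σ|/2 = 33.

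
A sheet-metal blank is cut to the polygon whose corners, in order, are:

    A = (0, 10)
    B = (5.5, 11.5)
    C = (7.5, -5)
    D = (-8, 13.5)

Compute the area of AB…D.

Σ = (-55) + (-113.75) + (61.25) + (-80) = -187.5
Area = |Σ|/2 = 93.75.

93.75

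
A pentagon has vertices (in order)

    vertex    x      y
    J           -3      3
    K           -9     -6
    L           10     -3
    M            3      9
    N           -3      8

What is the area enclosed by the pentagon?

148.5

Apply the shoelace (surveyor's) formula: 2A = Σ (x_i·y_{i+1} − x_{i+1}·y_i), indices taken mod 5.
J→K: (-3)(-6) − (-9)(3) = 45
K→L: (-9)(-3) − (10)(-6) = 87
L→M: (10)(9) − (3)(-3) = 99
M→N: (3)(8) − (-3)(9) = 51
N→J: (-3)(3) − (-3)(8) = 15
Σ = 297
Area = |Σ|/2 = 148.5.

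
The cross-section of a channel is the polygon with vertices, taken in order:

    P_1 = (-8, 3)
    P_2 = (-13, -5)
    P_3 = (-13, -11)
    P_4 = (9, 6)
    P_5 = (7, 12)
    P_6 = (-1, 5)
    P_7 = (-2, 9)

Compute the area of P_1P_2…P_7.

179

Apply Gauss's area formula: 2A = Σ (x_i·y_{i+1} − x_{i+1}·y_i), indices taken mod 7.
Σ = (79) + (78) + (21) + (66) + (47) + (1) + (66) = 358
Area = |Σ|/2 = 179.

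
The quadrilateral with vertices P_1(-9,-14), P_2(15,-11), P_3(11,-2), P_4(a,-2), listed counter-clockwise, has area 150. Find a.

5

The doubled signed area Σ (x_i y_{i+1} − x_{i+1} y_i) is linear in a.
With a=0 it equals 360; the coefficient of a is -12 (from the two edges through P_4).
So -12·a + 360 = 2·150 = 300 ⇒ a = 5.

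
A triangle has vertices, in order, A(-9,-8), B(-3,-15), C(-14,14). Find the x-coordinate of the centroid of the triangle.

Apply Gauss's area formula. First the cross-terms c_i = x_i·y_{i+1} − x_{i+1}·y_i:
  111, -252, 238  ⇒  2A = 97, A = 48.5.
Then Σ (x_i + x_{i+1})·c_i = -2522, so x̄ = -2522 / (6·48.5) = -26/3.

-26/3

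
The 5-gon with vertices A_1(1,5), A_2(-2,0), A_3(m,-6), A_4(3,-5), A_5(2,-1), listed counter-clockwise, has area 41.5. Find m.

The doubled signed area Σ (x_i y_{i+1} − x_{i+1} y_i) is linear in m.
With m=0 it equals 58; the coefficient of m is -5 (from the two edges through A_3).
So -5·m + 58 = 2·41.5 = 83 ⇒ m = -5.

-5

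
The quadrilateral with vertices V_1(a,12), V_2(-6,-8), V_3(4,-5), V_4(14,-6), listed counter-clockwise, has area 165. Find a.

9

The doubled signed area Σ (x_i y_{i+1} − x_{i+1} y_i) is linear in a.
With a=0 it equals 348; the coefficient of a is -2 (from the two edges through V_1).
So -2·a + 348 = 2·165 = 330 ⇒ a = 9.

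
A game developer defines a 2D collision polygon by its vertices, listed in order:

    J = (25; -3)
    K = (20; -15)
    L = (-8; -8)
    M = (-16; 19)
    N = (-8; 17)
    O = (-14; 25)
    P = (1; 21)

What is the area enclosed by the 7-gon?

902

Apply the shoelace (surveyor's) formula: 2A = Σ (x_i·y_{i+1} − x_{i+1}·y_i), indices taken mod 7.
Σ = (-315) + (-280) + (-280) + (-120) + (38) + (-319) + (-528) = -1804
Area = |Σ|/2 = 902.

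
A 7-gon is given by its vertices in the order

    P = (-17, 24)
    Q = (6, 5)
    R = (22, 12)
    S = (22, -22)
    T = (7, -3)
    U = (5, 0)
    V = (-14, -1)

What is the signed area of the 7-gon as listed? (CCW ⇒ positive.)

-635

Σ = (-229) + (-38) + (-748) + (88) + (15) + (-5) + (-353) = -1270
Signed area = Σ/2 = -635 (negative ⇒ clockwise traversal).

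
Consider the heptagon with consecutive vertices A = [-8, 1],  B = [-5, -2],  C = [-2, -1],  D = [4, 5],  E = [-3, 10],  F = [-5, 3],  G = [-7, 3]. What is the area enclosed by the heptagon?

Apply the shoelace formula: 2A = Σ (x_i·y_{i+1} − x_{i+1}·y_i), indices taken mod 7.
Cross-terms: 21, 1, -6, 55, 41, 6, 17  ⇒  Σ = 135
Area = |Σ|/2 = 67.5.

67.5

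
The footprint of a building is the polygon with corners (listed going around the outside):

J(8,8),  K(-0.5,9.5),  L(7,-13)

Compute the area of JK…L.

Cross-terms: 80, -60, 160  ⇒  Σ = 180
Area = |Σ|/2 = 90.

90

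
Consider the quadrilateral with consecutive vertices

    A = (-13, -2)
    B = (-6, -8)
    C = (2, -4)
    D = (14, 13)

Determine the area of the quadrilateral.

177.5

Apply the shoelace formula: 2A = Σ (x_i·y_{i+1} − x_{i+1}·y_i), indices taken mod 4.
Cross-terms: 92, 40, 82, 141  ⇒  Σ = 355
Area = |Σ|/2 = 177.5.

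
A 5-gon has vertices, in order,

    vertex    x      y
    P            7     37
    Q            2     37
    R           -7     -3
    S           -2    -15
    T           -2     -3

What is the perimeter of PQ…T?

|PQ| = √((-5)² + (0)²) = √25 = 5
|QR| = √((-9)² + (-40)²) = √1681 = 41
|RS| = √((5)² + (-12)²) = √169 = 13
|ST| = √((0)² + (12)²) = √144 = 12
|TP| = √((9)² + (40)²) = √1681 = 41
Perimeter = 5 + 41 + 13 + 12 + 41 = 112.

112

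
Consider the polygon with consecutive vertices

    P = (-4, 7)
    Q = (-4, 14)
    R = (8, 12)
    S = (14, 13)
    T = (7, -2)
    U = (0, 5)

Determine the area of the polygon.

158

Cross-terms: -28, -160, -64, -119, 35, 20  ⇒  Σ = -316
Area = |Σ|/2 = 158.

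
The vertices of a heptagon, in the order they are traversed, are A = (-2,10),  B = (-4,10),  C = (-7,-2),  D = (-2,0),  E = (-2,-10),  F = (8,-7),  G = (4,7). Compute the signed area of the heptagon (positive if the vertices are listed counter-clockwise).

Apply the shoelace formula: 2A = Σ (x_i·y_{i+1} − x_{i+1}·y_i), indices taken mod 7.
A→B: (-2)(10) − (-4)(10) = 20
B→C: (-4)(-2) − (-7)(10) = 78
C→D: (-7)(0) − (-2)(-2) = -4
D→E: (-2)(-10) − (-2)(0) = 20
E→F: (-2)(-7) − (8)(-10) = 94
F→G: (8)(7) − (4)(-7) = 84
G→A: (4)(10) − (-2)(7) = 54
Σ = 346
Signed area = Σ/2 = 173 (positive ⇒ counter-clockwise traversal).

173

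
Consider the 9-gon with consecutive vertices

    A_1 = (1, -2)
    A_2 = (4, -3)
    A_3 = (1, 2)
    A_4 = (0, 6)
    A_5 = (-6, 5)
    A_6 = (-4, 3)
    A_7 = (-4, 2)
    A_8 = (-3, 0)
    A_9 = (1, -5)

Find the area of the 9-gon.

44

Σ = (5) + (11) + (6) + (36) + (2) + (4) + (6) + (15) + (3) = 88
Area = |Σ|/2 = 44.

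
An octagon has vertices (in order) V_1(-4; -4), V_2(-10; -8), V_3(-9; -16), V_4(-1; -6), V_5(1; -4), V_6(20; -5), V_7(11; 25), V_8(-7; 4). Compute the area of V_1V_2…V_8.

Apply the shoelace (surveyor's) formula: 2A = Σ (x_i·y_{i+1} − x_{i+1}·y_i), indices taken mod 8.
Σ = (-8) + (88) + (38) + (10) + (75) + (555) + (219) + (44) = 1021
Area = |Σ|/2 = 510.5.

510.5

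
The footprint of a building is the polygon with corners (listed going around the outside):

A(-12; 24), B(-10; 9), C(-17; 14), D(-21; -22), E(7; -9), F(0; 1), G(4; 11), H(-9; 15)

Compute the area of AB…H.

A→B: (-12)(9) − (-10)(24) = 132
B→C: (-10)(14) − (-17)(9) = 13
C→D: (-17)(-22) − (-21)(14) = 668
D→E: (-21)(-9) − (7)(-22) = 343
E→F: (7)(1) − (0)(-9) = 7
F→G: (0)(11) − (4)(1) = -4
G→H: (4)(15) − (-9)(11) = 159
H→A: (-9)(24) − (-12)(15) = -36
Σ = 1282
Area = |Σ|/2 = 641.

641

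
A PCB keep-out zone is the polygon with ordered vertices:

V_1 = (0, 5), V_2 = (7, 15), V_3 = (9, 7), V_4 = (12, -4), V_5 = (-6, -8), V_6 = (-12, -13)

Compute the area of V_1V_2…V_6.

Apply the shoelace formula: 2A = Σ (x_i·y_{i+1} − x_{i+1}·y_i), indices taken mod 6.
Cross-terms: -35, -86, -120, -120, -18, -60  ⇒  Σ = -439
Area = |Σ|/2 = 219.5.

219.5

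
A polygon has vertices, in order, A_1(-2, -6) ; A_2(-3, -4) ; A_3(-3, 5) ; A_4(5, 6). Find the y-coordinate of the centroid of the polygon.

Apply the shoelace (surveyor's) formula. First the cross-terms c_i = x_i·y_{i+1} − x_{i+1}·y_i:
  -10, -27, -43, -18  ⇒  2A = -98, A = -49.
Then Σ (y_i + y_{i+1})·c_i = -400, so ȳ = -400 / (6·(-49)) = 200/147.

200/147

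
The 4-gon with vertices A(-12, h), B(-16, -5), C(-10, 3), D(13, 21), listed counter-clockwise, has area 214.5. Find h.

16

The doubled signed area Σ (x_i y_{i+1} − x_{i+1} y_i) is linear in h.
With h=0 it equals -35; the coefficient of h is 29 (from the two edges through A).
So 29·h + -35 = 2·214.5 = 429 ⇒ h = 16.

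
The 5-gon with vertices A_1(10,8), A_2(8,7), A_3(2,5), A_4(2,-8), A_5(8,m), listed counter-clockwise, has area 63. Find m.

Write out the shoelace sum; only the two edges meeting at A_5 involve m:
2·Area = [(2·m − 8·(-8)) + (8·8 − 10·m)] + 6
       = -8·m + 134 = 126
⇒ m = 1.

1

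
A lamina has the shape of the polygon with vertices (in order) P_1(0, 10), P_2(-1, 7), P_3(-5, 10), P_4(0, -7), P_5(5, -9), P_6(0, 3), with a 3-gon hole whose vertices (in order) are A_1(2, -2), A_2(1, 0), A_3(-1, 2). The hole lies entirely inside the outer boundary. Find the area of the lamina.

59

Outer boundary:
Apply the surveyor's formula: 2A = Σ (x_i·y_{i+1} − x_{i+1}·y_i), indices taken mod 6.
Σ = (10) + (25) + (35) + (35) + (15) + (0) = 120
Area = |Σ|/2 = 60.
Hole:
Apply the shoelace formula: 2A = Σ (x_i·y_{i+1} − x_{i+1}·y_i), indices taken mod 3.
Σ = (2) + (2) + (-2) = 2
Area = |Σ|/2 = 1.
Net area = 60 − 1 = 59.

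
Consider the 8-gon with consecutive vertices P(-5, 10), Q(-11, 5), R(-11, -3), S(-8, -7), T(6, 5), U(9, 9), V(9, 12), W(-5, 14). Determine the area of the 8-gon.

P→Q: (-5)(5) − (-11)(10) = 85
Q→R: (-11)(-3) − (-11)(5) = 88
R→S: (-11)(-7) − (-8)(-3) = 53
S→T: (-8)(5) − (6)(-7) = 2
T→U: (6)(9) − (9)(5) = 9
U→V: (9)(12) − (9)(9) = 27
V→W: (9)(14) − (-5)(12) = 186
W→P: (-5)(10) − (-5)(14) = 20
Σ = 470
Area = |Σ|/2 = 235.

235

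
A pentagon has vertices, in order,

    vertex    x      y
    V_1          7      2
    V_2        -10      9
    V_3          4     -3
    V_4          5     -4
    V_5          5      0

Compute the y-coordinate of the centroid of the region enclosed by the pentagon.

Apply Gauss's area formula. First the cross-terms c_i = x_i·y_{i+1} − x_{i+1}·y_i:
  83, -6, -1, 20, 10  ⇒  2A = 106, A = 53.
Then Σ (y_i + y_{i+1})·c_i = 824, so ȳ = 824 / (6·53) = 412/159.

412/159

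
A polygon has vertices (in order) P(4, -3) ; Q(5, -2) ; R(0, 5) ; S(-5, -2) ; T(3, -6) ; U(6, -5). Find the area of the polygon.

58

Apply Gauss's area formula: 2A = Σ (x_i·y_{i+1} − x_{i+1}·y_i), indices taken mod 6.
P→Q: (4)(-2) − (5)(-3) = 7
Q→R: (5)(5) − (0)(-2) = 25
R→S: (0)(-2) − (-5)(5) = 25
S→T: (-5)(-6) − (3)(-2) = 36
T→U: (3)(-5) − (6)(-6) = 21
U→P: (6)(-3) − (4)(-5) = 2
Σ = 116
Area = |Σ|/2 = 58.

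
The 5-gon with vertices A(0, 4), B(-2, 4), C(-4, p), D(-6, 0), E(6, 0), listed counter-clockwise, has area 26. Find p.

1

Write out the shoelace sum; only the two edges meeting at C involve p:
2·Area = [((-2)·p − (-4)·4) + ((-4)·0 − (-6)·p)] + 32
       = 4·p + 48 = 52
⇒ p = 1.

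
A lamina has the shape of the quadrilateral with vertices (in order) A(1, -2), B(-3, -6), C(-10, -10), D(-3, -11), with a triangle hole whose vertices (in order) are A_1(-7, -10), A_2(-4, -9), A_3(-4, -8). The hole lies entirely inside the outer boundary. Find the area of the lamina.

Outer boundary:
Apply the shoelace formula: 2A = Σ (x_i·y_{i+1} − x_{i+1}·y_i), indices taken mod 4.
Σ = (-12) + (-30) + (80) + (17) = 55
Area = |Σ|/2 = 27.5.
Hole:
Apply Gauss's area formula: 2A = Σ (x_i·y_{i+1} − x_{i+1}·y_i), indices taken mod 3.
Σ = (23) + (-4) + (-16) = 3
Area = |Σ|/2 = 1.5.
Net area = 27.5 − 1.5 = 26.

26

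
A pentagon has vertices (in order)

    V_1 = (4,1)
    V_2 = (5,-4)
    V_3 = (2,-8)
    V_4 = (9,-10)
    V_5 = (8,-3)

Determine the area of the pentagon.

36

Apply Gauss's area formula: 2A = Σ (x_i·y_{i+1} − x_{i+1}·y_i), indices taken mod 5.
V_1→V_2: (4)(-4) − (5)(1) = -21
V_2→V_3: (5)(-8) − (2)(-4) = -32
V_3→V_4: (2)(-10) − (9)(-8) = 52
V_4→V_5: (9)(-3) − (8)(-10) = 53
V_5→V_1: (8)(1) − (4)(-3) = 20
Σ = 72
Area = |Σ|/2 = 36.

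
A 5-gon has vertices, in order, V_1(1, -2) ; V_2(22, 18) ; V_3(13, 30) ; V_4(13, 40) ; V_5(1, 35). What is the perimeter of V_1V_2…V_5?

|V_1V_2| = √((21)² + (20)²) = √841 = 29
|V_2V_3| = √((-9)² + (12)²) = √225 = 15
|V_3V_4| = √((0)² + (10)²) = √100 = 10
|V_4V_5| = √((-12)² + (-5)²) = √169 = 13
|V_5V_1| = √((0)² + (-37)²) = √1369 = 37
Perimeter = 29 + 15 + 10 + 13 + 37 = 104.

104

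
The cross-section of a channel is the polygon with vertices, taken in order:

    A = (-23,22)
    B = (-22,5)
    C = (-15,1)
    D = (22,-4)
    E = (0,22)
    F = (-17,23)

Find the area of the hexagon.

Apply the surveyor's formula: 2A = Σ (x_i·y_{i+1} − x_{i+1}·y_i), indices taken mod 6.
Cross-terms: 369, 53, 38, 484, 374, 155  ⇒  Σ = 1473
Area = |Σ|/2 = 736.5.

736.5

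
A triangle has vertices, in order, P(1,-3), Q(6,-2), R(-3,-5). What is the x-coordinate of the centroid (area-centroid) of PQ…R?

Apply the shoelace formula. First the cross-terms c_i = x_i·y_{i+1} − x_{i+1}·y_i:
  16, -36, 14  ⇒  2A = -6, A = -3.
Then Σ (x_i + x_{i+1})·c_i = -24, so x̄ = -24 / (6·(-3)) = 4/3.

4/3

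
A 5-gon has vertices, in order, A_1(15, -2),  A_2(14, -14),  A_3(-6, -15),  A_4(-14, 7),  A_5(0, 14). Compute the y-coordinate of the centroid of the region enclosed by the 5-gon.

-487/243

Apply Gauss's area formula. First the cross-terms c_i = x_i·y_{i+1} − x_{i+1}·y_i:
  -182, -294, -252, -196, -210  ⇒  2A = -1134, A = -567.
Then Σ (y_i + y_{i+1})·c_i = 6818, so ȳ = 6818 / (6·(-567)) = -487/243.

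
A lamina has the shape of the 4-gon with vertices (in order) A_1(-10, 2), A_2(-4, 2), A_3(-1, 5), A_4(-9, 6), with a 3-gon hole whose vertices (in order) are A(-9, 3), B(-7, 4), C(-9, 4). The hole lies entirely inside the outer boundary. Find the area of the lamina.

24.5

Outer boundary:
Cross-terms: -12, -18, 39, 42  ⇒  Σ = 51
Area = |Σ|/2 = 25.5.
Hole:
A→B: (-9)(4) − (-7)(3) = -15
B→C: (-7)(4) − (-9)(4) = 8
C→A: (-9)(3) − (-9)(4) = 9
Σ = 2
Area = |Σ|/2 = 1.
Net area = 25.5 − 1 = 24.5.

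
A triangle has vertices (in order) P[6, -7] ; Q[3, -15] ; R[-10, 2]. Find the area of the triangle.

Cross-terms: -69, -144, 58  ⇒  Σ = -155
Area = |Σ|/2 = 77.5.

77.5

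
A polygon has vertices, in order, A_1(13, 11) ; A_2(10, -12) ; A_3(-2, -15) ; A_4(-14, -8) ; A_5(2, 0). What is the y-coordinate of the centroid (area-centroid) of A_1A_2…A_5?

-795/149

Apply Gauss's area formula. First the cross-terms c_i = x_i·y_{i+1} − x_{i+1}·y_i:
  -266, -174, -194, 16, 22  ⇒  2A = -596, A = -298.
Then Σ (y_i + y_{i+1})·c_i = 9540, so ȳ = 9540 / (6·(-298)) = -795/149.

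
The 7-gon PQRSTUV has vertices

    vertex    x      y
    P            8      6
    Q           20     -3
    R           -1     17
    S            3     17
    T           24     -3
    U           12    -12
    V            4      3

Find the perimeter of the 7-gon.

114

|PQ| = √((12)² + (-9)²) = √225 = 15
|QR| = √((-21)² + (20)²) = √841 = 29
|RS| = √((4)² + (0)²) = √16 = 4
|ST| = √((21)² + (-20)²) = √841 = 29
|TU| = √((-12)² + (-9)²) = √225 = 15
|UV| = √((-8)² + (15)²) = √289 = 17
|VP| = √((4)² + (3)²) = √25 = 5
Perimeter = 15 + 29 + 4 + 29 + 15 + 17 + 5 = 114.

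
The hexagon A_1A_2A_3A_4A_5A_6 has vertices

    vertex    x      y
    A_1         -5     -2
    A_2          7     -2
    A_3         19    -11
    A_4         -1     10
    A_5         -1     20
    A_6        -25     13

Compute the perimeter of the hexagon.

|A_1A_2| = √((12)² + (0)²) = √144 = 12
|A_2A_3| = √((12)² + (-9)²) = √225 = 15
|A_3A_4| = √((-20)² + (21)²) = √841 = 29
|A_4A_5| = √((0)² + (10)²) = √100 = 10
|A_5A_6| = √((-24)² + (-7)²) = √625 = 25
|A_6A_1| = √((20)² + (-15)²) = √625 = 25
Perimeter = 12 + 15 + 29 + 10 + 25 + 25 = 116.

116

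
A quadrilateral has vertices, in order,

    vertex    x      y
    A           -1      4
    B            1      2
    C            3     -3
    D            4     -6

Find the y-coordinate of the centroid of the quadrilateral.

Apply the surveyor's formula. First the cross-terms c_i = x_i·y_{i+1} − x_{i+1}·y_i:
  -6, -9, -6, 10  ⇒  2A = -11, A = -5.5.
Then Σ (y_i + y_{i+1})·c_i = 7, so ȳ = 7 / (6·(-5.5)) = -7/33.

-7/33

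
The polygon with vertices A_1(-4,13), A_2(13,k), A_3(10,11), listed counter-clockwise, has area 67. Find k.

1

Write out the shoelace sum; only the two edges meeting at A_2 involve k:
2·Area = [((-4)·k − 13·13) + (13·11 − 10·k)] + 174
       = -14·k + 148 = 134
⇒ k = 1.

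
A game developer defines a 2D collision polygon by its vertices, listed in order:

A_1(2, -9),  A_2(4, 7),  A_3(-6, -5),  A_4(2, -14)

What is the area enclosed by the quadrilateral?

Apply the shoelace formula: 2A = Σ (x_i·y_{i+1} − x_{i+1}·y_i), indices taken mod 4.
Cross-terms: 50, 22, 94, 10  ⇒  Σ = 176
Area = |Σ|/2 = 88.

88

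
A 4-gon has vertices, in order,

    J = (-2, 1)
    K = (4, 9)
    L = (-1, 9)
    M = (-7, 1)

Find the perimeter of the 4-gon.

30

|JK| = √((6)² + (8)²) = √100 = 10
|KL| = √((-5)² + (0)²) = √25 = 5
|LM| = √((-6)² + (-8)²) = √100 = 10
|MJ| = √((5)² + (0)²) = √25 = 5
Perimeter = 10 + 5 + 10 + 5 = 30.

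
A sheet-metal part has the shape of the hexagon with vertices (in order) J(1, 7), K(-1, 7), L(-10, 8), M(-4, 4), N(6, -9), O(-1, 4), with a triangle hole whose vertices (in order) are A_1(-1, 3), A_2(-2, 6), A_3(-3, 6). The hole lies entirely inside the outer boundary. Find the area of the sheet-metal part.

40.5

Outer boundary:
Apply Gauss's area formula: 2A = Σ (x_i·y_{i+1} − x_{i+1}·y_i), indices taken mod 6.
Σ = (14) + (62) + (-8) + (12) + (15) + (-11) = 84
Area = |Σ|/2 = 42.
Hole:
Apply the surveyor's formula: 2A = Σ (x_i·y_{i+1} − x_{i+1}·y_i), indices taken mod 3.
Σ = (0) + (6) + (-3) = 3
Area = |Σ|/2 = 1.5.
Net area = 42 − 1.5 = 40.5.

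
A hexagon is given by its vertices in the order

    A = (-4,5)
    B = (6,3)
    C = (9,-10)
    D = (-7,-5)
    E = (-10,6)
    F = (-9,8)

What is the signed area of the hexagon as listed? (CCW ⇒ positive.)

-187.5

Apply the shoelace (surveyor's) formula: 2A = Σ (x_i·y_{i+1} − x_{i+1}·y_i), indices taken mod 6.
Σ = (-42) + (-87) + (-115) + (-92) + (-26) + (-13) = -375
Signed area = Σ/2 = -187.5 (negative ⇒ clockwise traversal).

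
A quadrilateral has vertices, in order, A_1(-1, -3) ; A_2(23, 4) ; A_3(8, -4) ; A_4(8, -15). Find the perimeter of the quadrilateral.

|A_1A_2| = √((24)² + (7)²) = √625 = 25
|A_2A_3| = √((-15)² + (-8)²) = √289 = 17
|A_3A_4| = √((0)² + (-11)²) = √121 = 11
|A_4A_1| = √((-9)² + (12)²) = √225 = 15
Perimeter = 25 + 17 + 11 + 15 = 68.

68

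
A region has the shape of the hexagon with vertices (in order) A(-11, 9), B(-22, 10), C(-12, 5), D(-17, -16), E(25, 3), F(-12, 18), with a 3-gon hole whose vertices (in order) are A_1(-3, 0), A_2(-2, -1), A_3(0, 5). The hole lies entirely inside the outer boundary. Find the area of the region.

646

Outer boundary:
Apply the surveyor's formula: 2A = Σ (x_i·y_{i+1} − x_{i+1}·y_i), indices taken mod 6.
Cross-terms: 88, 10, 277, 349, 486, 90  ⇒  Σ = 1300
Area = |Σ|/2 = 650.
Hole:
Apply the surveyor's formula: 2A = Σ (x_i·y_{i+1} − x_{i+1}·y_i), indices taken mod 3.
Σ = (3) + (-10) + (15) = 8
Area = |Σ|/2 = 4.
Net area = 650 − 4 = 646.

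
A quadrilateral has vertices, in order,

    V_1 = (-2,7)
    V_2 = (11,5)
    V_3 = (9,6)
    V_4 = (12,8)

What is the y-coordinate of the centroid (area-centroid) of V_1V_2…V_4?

229/34

Apply the shoelace (surveyor's) formula. First the cross-terms c_i = x_i·y_{i+1} − x_{i+1}·y_i:
  -87, 21, 0, 100  ⇒  2A = 34, A = 17.
Then Σ (y_i + y_{i+1})·c_i = 687, so ȳ = 687 / (6·17) = 229/34.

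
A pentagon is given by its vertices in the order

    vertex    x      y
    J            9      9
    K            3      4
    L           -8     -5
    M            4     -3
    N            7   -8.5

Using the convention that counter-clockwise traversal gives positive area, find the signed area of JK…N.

J→K: (9)(4) − (3)(9) = 9
K→L: (3)(-5) − (-8)(4) = 17
L→M: (-8)(-3) − (4)(-5) = 44
M→N: (4)(-8.5) − (7)(-3) = -13
N→J: (7)(9) − (9)(-8.5) = 139.5
Σ = 196.5
Signed area = Σ/2 = 98.25 (positive ⇒ counter-clockwise traversal).

98.25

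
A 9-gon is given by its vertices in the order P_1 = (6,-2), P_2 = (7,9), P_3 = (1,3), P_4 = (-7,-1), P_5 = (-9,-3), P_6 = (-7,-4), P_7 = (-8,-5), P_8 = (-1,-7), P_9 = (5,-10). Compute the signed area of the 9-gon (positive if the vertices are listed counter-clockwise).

138

Apply Gauss's area formula: 2A = Σ (x_i·y_{i+1} − x_{i+1}·y_i), indices taken mod 9.
Cross-terms: 68, 12, 20, 12, 15, 3, 51, 45, 50  ⇒  Σ = 276
Signed area = Σ/2 = 138 (positive ⇒ counter-clockwise traversal).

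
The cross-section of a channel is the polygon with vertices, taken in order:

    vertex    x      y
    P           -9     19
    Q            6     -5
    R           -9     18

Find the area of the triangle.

Σ = (-69) + (63) + (-9) = -15
Area = |Σ|/2 = 7.5.

7.5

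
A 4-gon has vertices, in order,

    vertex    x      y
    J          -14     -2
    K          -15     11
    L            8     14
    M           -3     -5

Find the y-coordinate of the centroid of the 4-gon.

90/17

Apply the shoelace formula. First the cross-terms c_i = x_i·y_{i+1} − x_{i+1}·y_i:
  -184, -298, 2, -64  ⇒  2A = -544, A = -272.
Then Σ (y_i + y_{i+1})·c_i = -8640, so ȳ = -8640 / (6·(-272)) = 90/17.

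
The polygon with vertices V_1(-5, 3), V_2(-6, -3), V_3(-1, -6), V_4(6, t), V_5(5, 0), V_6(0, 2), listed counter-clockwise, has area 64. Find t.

-1

Write out the shoelace sum; only the two edges meeting at V_4 involve t:
2·Area = [((-1)·t − 6·(-6)) + (6·0 − 5·t)] + 86
       = -6·t + 122 = 128
⇒ t = -1.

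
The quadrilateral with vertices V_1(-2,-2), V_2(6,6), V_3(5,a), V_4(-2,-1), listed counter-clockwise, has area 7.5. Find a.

Write out the shoelace sum; only the two edges meeting at V_3 involve a:
2·Area = [(6·a − 5·6) + (5·(-1) − (-2)·a)] + 2
       = 8·a + -33 = 15
⇒ a = 6.

6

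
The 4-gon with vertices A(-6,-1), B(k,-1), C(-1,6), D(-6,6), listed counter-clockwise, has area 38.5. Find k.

0

The doubled signed area Σ (x_i y_{i+1} − x_{i+1} y_i) is linear in k.
With k=0 it equals 77; the coefficient of k is 7 (from the two edges through B).
So 7·k + 77 = 2·38.5 = 77 ⇒ k = 0.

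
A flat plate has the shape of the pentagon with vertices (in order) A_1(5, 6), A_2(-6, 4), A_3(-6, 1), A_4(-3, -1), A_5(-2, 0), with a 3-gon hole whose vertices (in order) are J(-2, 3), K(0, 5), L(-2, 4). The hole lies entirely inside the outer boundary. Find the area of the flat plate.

Outer boundary:
Σ = (56) + (18) + (9) + (-2) + (-12) = 69
Area = |Σ|/2 = 34.5.
Hole:
Cross-terms: -10, 10, 2  ⇒  Σ = 2
Area = |Σ|/2 = 1.
Net area = 34.5 − 1 = 33.5.

33.5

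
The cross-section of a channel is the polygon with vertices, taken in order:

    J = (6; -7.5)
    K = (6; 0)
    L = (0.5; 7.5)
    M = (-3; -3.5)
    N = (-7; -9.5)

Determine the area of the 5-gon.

Apply the shoelace (surveyor's) formula: 2A = Σ (x_i·y_{i+1} − x_{i+1}·y_i), indices taken mod 5.
Σ = (45) + (45) + (20.75) + (4) + (109.5) = 224.25
Area = |Σ|/2 = 112.125.

112.125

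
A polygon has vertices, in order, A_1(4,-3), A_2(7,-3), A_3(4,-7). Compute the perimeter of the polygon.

12

|A_1A_2| = √((3)² + (0)²) = √9 = 3
|A_2A_3| = √((-3)² + (-4)²) = √25 = 5
|A_3A_1| = √((0)² + (4)²) = √16 = 4
Perimeter = 3 + 5 + 4 = 12.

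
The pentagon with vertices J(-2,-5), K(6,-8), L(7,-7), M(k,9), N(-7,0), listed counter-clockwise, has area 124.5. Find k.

4

Write out the shoelace sum; only the two edges meeting at M involve k:
2·Area = [(7·9 − k·(-7)) + (k·0 − (-7)·9)] + 95
       = 7·k + 221 = 249
⇒ k = 4.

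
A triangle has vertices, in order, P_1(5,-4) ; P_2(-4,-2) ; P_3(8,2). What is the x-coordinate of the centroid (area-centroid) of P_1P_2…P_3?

3

Apply Gauss's area formula. First the cross-terms c_i = x_i·y_{i+1} − x_{i+1}·y_i:
  -26, 8, -42  ⇒  2A = -60, A = -30.
Then Σ (x_i + x_{i+1})·c_i = -540, so x̄ = -540 / (6·(-30)) = 3.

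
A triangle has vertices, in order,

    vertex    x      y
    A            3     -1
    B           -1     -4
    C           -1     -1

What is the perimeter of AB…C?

|AB| = √((-4)² + (-3)²) = √25 = 5
|BC| = √((0)² + (3)²) = √9 = 3
|CA| = √((4)² + (0)²) = √16 = 4
Perimeter = 5 + 3 + 4 = 12.

12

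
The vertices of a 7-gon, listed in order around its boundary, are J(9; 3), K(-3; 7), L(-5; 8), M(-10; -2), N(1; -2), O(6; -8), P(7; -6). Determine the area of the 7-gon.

Apply the surveyor's formula: 2A = Σ (x_i·y_{i+1} − x_{i+1}·y_i), indices taken mod 7.
Cross-terms: 72, 11, 90, 22, 4, 20, 75  ⇒  Σ = 294
Area = |Σ|/2 = 147.

147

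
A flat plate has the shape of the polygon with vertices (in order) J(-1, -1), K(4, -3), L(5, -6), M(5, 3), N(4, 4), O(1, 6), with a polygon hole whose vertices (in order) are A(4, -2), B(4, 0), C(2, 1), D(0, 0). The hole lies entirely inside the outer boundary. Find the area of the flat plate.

Outer boundary:
Apply Gauss's area formula: 2A = Σ (x_i·y_{i+1} − x_{i+1}·y_i), indices taken mod 6.
Cross-terms: 7, -9, 45, 8, 20, 5  ⇒  Σ = 76
Area = |Σ|/2 = 38.
Hole:
Σ = (8) + (4) + (0) + (0) = 12
Area = |Σ|/2 = 6.
Net area = 38 − 6 = 32.

32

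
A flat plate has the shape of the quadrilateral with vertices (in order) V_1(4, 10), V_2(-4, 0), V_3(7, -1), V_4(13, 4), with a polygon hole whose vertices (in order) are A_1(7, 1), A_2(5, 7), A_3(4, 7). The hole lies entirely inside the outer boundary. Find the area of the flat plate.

Outer boundary:
Apply the shoelace (surveyor's) formula: 2A = Σ (x_i·y_{i+1} − x_{i+1}·y_i), indices taken mod 4.
V_1→V_2: (4)(0) − (-4)(10) = 40
V_2→V_3: (-4)(-1) − (7)(0) = 4
V_3→V_4: (7)(4) − (13)(-1) = 41
V_4→V_1: (13)(10) − (4)(4) = 114
Σ = 199
Area = |Σ|/2 = 99.5.
Hole:
Apply the shoelace formula: 2A = Σ (x_i·y_{i+1} − x_{i+1}·y_i), indices taken mod 3.
Cross-terms: 44, 7, -45  ⇒  Σ = 6
Area = |Σ|/2 = 3.
Net area = 99.5 − 3 = 96.5.

96.5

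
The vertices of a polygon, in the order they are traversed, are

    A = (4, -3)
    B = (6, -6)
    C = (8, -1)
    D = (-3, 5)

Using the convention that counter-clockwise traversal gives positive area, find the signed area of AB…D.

31

Apply the shoelace (surveyor's) formula: 2A = Σ (x_i·y_{i+1} − x_{i+1}·y_i), indices taken mod 4.
Σ = (-6) + (42) + (37) + (-11) = 62
Signed area = Σ/2 = 31 (positive ⇒ counter-clockwise traversal).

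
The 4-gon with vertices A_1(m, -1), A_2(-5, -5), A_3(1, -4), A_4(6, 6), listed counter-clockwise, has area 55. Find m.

Write out the shoelace sum; only the two edges meeting at A_1 involve m:
2·Area = [(6·(-1) − m·6) + (m·(-5) − (-5)·(-1))] + 55
       = -11·m + 44 = 110
⇒ m = -6.

-6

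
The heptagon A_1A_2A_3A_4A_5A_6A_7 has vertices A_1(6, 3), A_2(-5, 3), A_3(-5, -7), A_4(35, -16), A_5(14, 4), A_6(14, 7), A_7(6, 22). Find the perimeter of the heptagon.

130

|A_1A_2| = √((-11)² + (0)²) = √121 = 11
|A_2A_3| = √((0)² + (-10)²) = √100 = 10
|A_3A_4| = √((40)² + (-9)²) = √1681 = 41
|A_4A_5| = √((-21)² + (20)²) = √841 = 29
|A_5A_6| = √((0)² + (3)²) = √9 = 3
|A_6A_7| = √((-8)² + (15)²) = √289 = 17
|A_7A_1| = √((0)² + (-19)²) = √361 = 19
Perimeter = 11 + 10 + 41 + 29 + 3 + 17 + 19 = 130.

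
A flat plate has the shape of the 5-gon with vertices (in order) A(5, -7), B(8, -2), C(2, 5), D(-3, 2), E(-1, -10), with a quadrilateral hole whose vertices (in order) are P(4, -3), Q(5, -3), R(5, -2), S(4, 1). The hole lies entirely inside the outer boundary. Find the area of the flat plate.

Outer boundary:
Apply Gauss's area formula: 2A = Σ (x_i·y_{i+1} − x_{i+1}·y_i), indices taken mod 5.
Σ = (46) + (44) + (19) + (32) + (57) = 198
Area = |Σ|/2 = 99.
Hole:
Cross-terms: 3, 5, 13, -16  ⇒  Σ = 5
Area = |Σ|/2 = 2.5.
Net area = 99 − 2.5 = 96.5.

96.5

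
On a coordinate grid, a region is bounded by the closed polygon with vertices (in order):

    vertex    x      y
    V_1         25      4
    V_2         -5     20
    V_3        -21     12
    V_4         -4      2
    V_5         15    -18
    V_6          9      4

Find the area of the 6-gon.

Apply Gauss's area formula: 2A = Σ (x_i·y_{i+1} − x_{i+1}·y_i), indices taken mod 6.
Σ = (520) + (360) + (6) + (42) + (222) + (-64) = 1086
Area = |Σ|/2 = 543.

543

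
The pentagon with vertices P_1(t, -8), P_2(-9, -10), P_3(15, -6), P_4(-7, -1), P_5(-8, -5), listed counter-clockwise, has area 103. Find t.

Write out the shoelace sum; only the two edges meeting at P_1 involve t:
2·Area = [((-8)·(-8) − t·(-5)) + (t·(-10) − (-9)·(-8))] + 174
       = -5·t + 166 = 206
⇒ t = -8.

-8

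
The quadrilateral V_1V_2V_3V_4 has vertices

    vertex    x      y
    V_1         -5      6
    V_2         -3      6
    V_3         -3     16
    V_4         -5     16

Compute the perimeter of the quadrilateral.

24

|V_1V_2| = √((2)² + (0)²) = √4 = 2
|V_2V_3| = √((0)² + (10)²) = √100 = 10
|V_3V_4| = √((-2)² + (0)²) = √4 = 2
|V_4V_1| = √((0)² + (-10)²) = √100 = 10
Perimeter = 2 + 10 + 2 + 10 = 24.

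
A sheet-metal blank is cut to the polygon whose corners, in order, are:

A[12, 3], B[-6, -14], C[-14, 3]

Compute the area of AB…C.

221

Apply Gauss's area formula: 2A = Σ (x_i·y_{i+1} − x_{i+1}·y_i), indices taken mod 3.
Σ = (-150) + (-214) + (-78) = -442
Area = |Σ|/2 = 221.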